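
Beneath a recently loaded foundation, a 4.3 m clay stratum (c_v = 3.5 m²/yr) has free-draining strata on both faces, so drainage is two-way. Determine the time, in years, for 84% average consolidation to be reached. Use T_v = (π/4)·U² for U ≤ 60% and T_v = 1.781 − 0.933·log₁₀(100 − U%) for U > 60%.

Drainage path length: H_d = H/2 = 2.15 m (double drainage).
U > 60%: T_v = 1.781 − 0.933·log₁₀(100 − 84) = 0.65756.
t = T_v·H_d²/c_v = 0.65756×2.15²/3.5 = 0.8684 years.

t ≈ 0.868 years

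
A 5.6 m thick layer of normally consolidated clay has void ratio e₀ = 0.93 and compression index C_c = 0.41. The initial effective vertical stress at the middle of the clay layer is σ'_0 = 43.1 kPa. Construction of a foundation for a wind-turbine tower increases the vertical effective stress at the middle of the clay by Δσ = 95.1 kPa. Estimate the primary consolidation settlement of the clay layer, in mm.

Final effective stress: σ'_f = σ'_0 + Δσ = 43.1 + 95.1 = 138.2 kPa.
Normally consolidated clay, so the full stress increment lies on the virgin compression line:
S_c = C_c·H/(1+e₀)·log₁₀(σ'_f/σ'_0) = 0.41×5.6/(1+0.93)×log₁₀(138.2/43.1)
    = 1.1896 × 0.50603 = 0.602 m

S_c ≈ 602 mm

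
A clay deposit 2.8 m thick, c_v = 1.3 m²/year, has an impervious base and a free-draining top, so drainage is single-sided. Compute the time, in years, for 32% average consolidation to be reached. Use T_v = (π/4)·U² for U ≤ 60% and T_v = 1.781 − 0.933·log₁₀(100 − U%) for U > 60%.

Drainage path length: H_d = H = 2.8 m (single drainage).
U ≤ 60%: T_v = (π/4)·U² = (π/4)×0.32² = 0.080425.
t = T_v·H_d²/c_v = 0.080425×2.8²/1.3 = 0.485 years.

t ≈ 0.485 years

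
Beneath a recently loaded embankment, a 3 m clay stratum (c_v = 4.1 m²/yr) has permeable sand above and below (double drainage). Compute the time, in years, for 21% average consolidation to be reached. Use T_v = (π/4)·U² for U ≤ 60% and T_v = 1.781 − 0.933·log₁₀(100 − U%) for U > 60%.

t ≈ 0.019 years

Drainage path length: H_d = H/2 = 1.5 m (double drainage).
U ≤ 60%: T_v = (π/4)·U² = (π/4)×0.21² = 0.034636.
t = T_v·H_d²/c_v = 0.034636×1.5²/4.1 = 0.01901 years.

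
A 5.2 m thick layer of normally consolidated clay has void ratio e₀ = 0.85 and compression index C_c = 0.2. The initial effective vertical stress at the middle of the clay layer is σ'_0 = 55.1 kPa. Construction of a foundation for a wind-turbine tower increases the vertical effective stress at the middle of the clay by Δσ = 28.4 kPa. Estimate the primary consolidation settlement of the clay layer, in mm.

S_c ≈ 101 mm

Final effective stress: σ'_f = σ'_0 + Δσ = 55.1 + 28.4 = 83.5 kPa.
Normally consolidated clay, so the full stress increment lies on the virgin compression line:
S_c = C_c·H/(1+e₀)·log₁₀(σ'_f/σ'_0) = 0.2×5.2/(1+0.85)×log₁₀(83.5/55.1)
    = 0.56216 × 0.18053 = 0.1015 m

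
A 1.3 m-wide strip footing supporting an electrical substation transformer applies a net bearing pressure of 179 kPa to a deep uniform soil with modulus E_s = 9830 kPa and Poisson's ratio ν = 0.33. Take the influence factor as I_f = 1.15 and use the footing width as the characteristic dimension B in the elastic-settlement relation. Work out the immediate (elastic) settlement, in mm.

S_e ≈ 24.3 mm

Immediate (elastic) settlement: S_e = q·B·(1−ν²)/E_s · I_f.
S_e = 179 × 1.3 × (1 − 0.33²) / 9830 × 1.15
    = 179 × 1.3 × 0.8911 / 9830 × 1.15
    = 0.02426 m = 24.26 mm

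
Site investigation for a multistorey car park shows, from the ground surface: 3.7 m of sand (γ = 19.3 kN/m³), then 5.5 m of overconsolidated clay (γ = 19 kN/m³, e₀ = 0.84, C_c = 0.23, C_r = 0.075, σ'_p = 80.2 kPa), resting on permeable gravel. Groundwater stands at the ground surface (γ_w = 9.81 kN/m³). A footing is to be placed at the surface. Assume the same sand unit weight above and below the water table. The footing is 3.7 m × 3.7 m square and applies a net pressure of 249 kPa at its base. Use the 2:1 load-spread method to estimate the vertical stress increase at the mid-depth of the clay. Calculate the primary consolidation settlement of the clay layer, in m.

Mid-depth of clay below the ground surface: z = 3.7 + 5.5/2 = 6.45 m.
Total vertical stress at mid-clay: σ_v = 19.3×3.7 + 19×2.75 = 123.66 kPa.
Pore pressure: u = 9.81×(6.45 − 0) = 63.275 kPa.
Initial effective stress: σ'_0 = σ_v − u = 123.66 − 63.275 = 60.385 kPa.
Stress increase at mid-clay by the 2:1 spreading method:
Δσ = qBL/((B+z)(L+z)) = 249×3.7×3.7/((3.7+6.45)(3.7+6.45)) = 33.088 kPa
Final effective stress: σ'_f = 60.385 + 33.088 = 93.473 kPa.
σ'_f = 93.473 > σ'_p = 80.2 kPa, so the stress path crosses the preconsolidation pressure — recompression up to σ'_p, then virgin compression beyond:
S_c = H/(1+e₀)·[C_r·log₁₀(σ'_p/σ'_0) + C_c·log₁₀(σ'_f/σ'_p)]
    = 5.5/1.84 × [0.075×log₁₀(80.2/60.385) + 0.23×log₁₀(93.473/80.2)]
    = 2.9891 × [0.0092434 + 0.015298] = 0.07336 m

S_c ≈ 0.0734 m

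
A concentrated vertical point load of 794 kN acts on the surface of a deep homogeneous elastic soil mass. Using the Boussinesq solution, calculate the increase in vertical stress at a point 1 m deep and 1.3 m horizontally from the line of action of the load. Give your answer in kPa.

Boussinesq vertical stress below a point load on an elastic half-space:
Δσ_z = 3P/(2πz²) · [1 + (r/z)²]^(−5/2)
r/z = 1.3/1 = 1.3; [1+(r/z)²]^(−5/2) = 0.08426.
Δσ_z = 3×794/(2π×1²) × 0.08426 = 379.11 × 0.08426 = 31.94 kPa

Δσ_z ≈ 31.9 kPa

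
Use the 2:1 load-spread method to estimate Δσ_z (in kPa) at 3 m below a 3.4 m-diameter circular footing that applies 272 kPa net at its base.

By the 2:1 method the load spreads at 1 horizontal : 2 vertical, so at depth z the loaded area has grown by z in each plan dimension:
Δσ ≈ qD²/(D+z)² = 272×3.4²/(3.4+3)² = 76.766 kPa

Δσ_z ≈ 76.8 kPa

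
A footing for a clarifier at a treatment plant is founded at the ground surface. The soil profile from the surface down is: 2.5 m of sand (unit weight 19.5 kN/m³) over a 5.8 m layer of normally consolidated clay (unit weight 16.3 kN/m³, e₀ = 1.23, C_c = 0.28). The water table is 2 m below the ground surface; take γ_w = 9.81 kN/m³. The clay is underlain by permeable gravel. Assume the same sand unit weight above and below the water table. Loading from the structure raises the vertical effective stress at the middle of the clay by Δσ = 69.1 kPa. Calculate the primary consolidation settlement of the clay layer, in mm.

Mid-depth of clay below the ground surface: z = 2.5 + 5.8/2 = 5.4 m.
Total vertical stress at mid-clay: σ_v = 19.5×2.5 + 16.3×2.9 = 96.02 kPa.
Pore pressure: u = 9.81×(5.4 − 2) = 33.354 kPa.
Initial effective stress: σ'_0 = σ_v − u = 96.02 − 33.354 = 62.666 kPa.
Final effective stress: σ'_f = σ'_0 + Δσ = 62.666 + 69.1 = 131.77 kPa.
Normally consolidated clay, so the full stress increment lies on the virgin compression line:
S_c = C_c·H/(1+e₀)·log₁₀(σ'_f/σ'_0) = 0.28×5.8/(1+1.23)×log₁₀(131.77/62.666)
    = 0.72825 × 0.32278 = 0.2351 m

S_c ≈ 235 mm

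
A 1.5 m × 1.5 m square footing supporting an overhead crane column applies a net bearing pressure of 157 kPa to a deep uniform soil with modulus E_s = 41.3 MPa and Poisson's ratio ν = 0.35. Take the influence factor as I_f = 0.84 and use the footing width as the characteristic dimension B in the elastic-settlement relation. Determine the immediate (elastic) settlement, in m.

Immediate (elastic) settlement: S_e = q·B·(1−ν²)/E_s · I_f.
E_s = 41.3 MPa = 41300 kPa.
S_e = 157 × 1.5 × (1 − 0.35²) / 41300 × 0.84
    = 157 × 1.5 × 0.8775 / 41300 × 0.84
    = 0.004203 m

S_e ≈ 0.0042 m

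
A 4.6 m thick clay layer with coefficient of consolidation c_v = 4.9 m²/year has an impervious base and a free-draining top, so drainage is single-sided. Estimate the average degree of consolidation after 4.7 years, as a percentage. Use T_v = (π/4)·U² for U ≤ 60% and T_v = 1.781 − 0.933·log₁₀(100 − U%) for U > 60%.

Drainage path length: H_d = H = 4.6 m (single drainage).
T_v = c_v·t/H_d² = 4.9×4.7/4.6² = 1.0884.
T_v = 1.0884 corresponds to the U > 60% branch:
U = 1 − 10^((1.781 − T_v)/0.933)/100 = 0.9447

U ≈ 94.5 %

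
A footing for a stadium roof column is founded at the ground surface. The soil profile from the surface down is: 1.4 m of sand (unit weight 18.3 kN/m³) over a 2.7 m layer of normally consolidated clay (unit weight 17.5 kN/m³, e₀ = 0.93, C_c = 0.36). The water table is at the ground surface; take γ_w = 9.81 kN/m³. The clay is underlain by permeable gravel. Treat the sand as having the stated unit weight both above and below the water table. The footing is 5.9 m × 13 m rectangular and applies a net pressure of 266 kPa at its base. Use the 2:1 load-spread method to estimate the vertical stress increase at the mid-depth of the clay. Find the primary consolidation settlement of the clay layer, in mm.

Mid-depth of clay below the ground surface: z = 1.4 + 2.7/2 = 2.75 m.
Total vertical stress at mid-clay: σ_v = 18.3×1.4 + 17.5×1.35 = 49.245 kPa.
Pore pressure: u = 9.81×(2.75 − 0) = 26.978 kPa.
Initial effective stress: σ'_0 = σ_v − u = 49.245 − 26.978 = 22.267 kPa.
Stress increase at mid-clay by the 2:1 spreading method:
Δσ = qBL/((B+z)(L+z)) = 266×5.9×13/((5.9+2.75)(13+2.75)) = 149.75 kPa
Final effective stress: σ'_f = σ'_0 + Δσ = 22.267 + 149.75 = 172.02 kPa.
Normally consolidated clay, so the full stress increment lies on the virgin compression line:
S_c = C_c·H/(1+e₀)·log₁₀(σ'_f/σ'_0) = 0.36×2.7/(1+0.93)×log₁₀(172.02/22.267)
    = 0.50363 × 0.88792 = 0.4472 m

S_c ≈ 447 mm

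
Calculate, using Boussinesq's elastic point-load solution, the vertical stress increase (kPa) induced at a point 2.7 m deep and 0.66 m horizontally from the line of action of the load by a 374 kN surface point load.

Boussinesq vertical stress below a point load on an elastic half-space:
Δσ_z = 3P/(2πz²) · [1 + (r/z)²]^(−5/2)
r/z = 0.66/2.7 = 0.24444; [1+(r/z)²]^(−5/2) = 0.86494.
Δσ_z = 3×374/(2π×2.7²) × 0.86494 = 24.495 × 0.86494 = 21.19 kPa

Δσ_z ≈ 21.2 kPa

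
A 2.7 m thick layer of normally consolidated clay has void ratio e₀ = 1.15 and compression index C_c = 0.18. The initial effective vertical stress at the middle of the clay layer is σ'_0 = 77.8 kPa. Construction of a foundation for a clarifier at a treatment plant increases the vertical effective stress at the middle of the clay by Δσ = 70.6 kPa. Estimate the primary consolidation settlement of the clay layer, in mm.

Final effective stress: σ'_f = σ'_0 + Δσ = 77.8 + 70.6 = 148.4 kPa.
Normally consolidated clay, so the full stress increment lies on the virgin compression line:
S_c = C_c·H/(1+e₀)·log₁₀(σ'_f/σ'_0) = 0.18×2.7/(1+1.15)×log₁₀(148.4/77.8)
    = 0.22605 × 0.28045 = 0.0634 m

S_c ≈ 63.4 mm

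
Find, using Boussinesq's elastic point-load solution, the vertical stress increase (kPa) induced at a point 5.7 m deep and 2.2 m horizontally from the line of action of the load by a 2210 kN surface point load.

Δσ_z ≈ 23 kPa

Boussinesq vertical stress below a point load on an elastic half-space:
Δσ_z = 3P/(2πz²) · [1 + (r/z)²]^(−5/2)
r/z = 2.2/5.7 = 0.38596; [1+(r/z)²]^(−5/2) = 0.70669.
Δσ_z = 3×2210/(2π×5.7²) × 0.70669 = 32.478 × 0.70669 = 22.95 kPa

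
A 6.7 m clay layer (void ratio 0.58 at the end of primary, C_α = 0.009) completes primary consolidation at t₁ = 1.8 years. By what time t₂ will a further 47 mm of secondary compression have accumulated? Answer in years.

S_s = C_α·H/(1+e_p)·log₁₀(t₂/t₁) ⇒ log₁₀(t₂/t₁) = S_s·(1+e_p)/(C_α·H).
log₁₀(t₂/t₁) = 0.047 × (1+0.58) / (0.009×6.7) = 1.232
t₂ = t₁ × 10^1.232 = 1.8 × 17.04 = 30.67 years

t₂ ≈ 30.7 years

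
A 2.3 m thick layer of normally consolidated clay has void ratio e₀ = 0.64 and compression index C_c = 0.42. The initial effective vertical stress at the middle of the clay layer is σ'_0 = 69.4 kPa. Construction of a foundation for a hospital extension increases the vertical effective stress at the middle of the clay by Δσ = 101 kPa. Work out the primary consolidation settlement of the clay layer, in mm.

Final effective stress: σ'_f = σ'_0 + Δσ = 69.4 + 101 = 170.4 kPa.
Normally consolidated clay, so the full stress increment lies on the virgin compression line:
S_c = C_c·H/(1+e₀)·log₁₀(σ'_f/σ'_0) = 0.42×2.3/(1+0.64)×log₁₀(170.4/69.4)
    = 0.58902 × 0.39011 = 0.2298 m

S_c ≈ 230 mm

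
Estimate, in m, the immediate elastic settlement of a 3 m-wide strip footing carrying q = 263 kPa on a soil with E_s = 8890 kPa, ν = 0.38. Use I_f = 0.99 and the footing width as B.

S_e ≈ 0.0752 m

Immediate (elastic) settlement: S_e = q·B·(1−ν²)/E_s · I_f.
S_e = 263 × 3 × (1 − 0.38²) / 8890 × 0.99
    = 263 × 3 × 0.8556 / 8890 × 0.99
    = 0.07518 m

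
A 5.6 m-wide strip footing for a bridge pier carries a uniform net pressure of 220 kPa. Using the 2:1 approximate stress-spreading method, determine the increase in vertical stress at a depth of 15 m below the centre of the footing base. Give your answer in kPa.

Δσ_z ≈ 59.8 kPa

By the 2:1 method the load spreads at 1 horizontal : 2 vertical, so at depth z the loaded area has grown by z in each plan dimension:
Δσ = qB/(B+z) = 220×5.6/(5.6+15) = 59.806 kPa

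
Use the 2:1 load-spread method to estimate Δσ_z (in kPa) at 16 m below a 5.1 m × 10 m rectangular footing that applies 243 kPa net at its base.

Δσ_z ≈ 22.6 kPa

By the 2:1 method the load spreads at 1 horizontal : 2 vertical, so at depth z the loaded area has grown by z in each plan dimension:
Δσ = qBL/((B+z)(L+z)) = 243×5.1×10/((5.1+16)(10+16)) = 22.59 kPa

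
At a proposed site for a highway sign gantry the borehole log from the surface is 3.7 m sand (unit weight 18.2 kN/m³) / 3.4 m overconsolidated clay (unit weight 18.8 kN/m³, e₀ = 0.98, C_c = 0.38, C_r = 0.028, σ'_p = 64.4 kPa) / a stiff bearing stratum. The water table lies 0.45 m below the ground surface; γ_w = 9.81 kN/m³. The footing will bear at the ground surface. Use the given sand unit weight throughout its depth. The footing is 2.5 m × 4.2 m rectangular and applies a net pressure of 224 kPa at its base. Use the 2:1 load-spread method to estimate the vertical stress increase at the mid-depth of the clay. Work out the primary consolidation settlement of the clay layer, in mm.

Mid-depth of clay below the ground surface: z = 3.7 + 3.4/2 = 5.4 m.
Total vertical stress at mid-clay: σ_v = 18.2×3.7 + 18.8×1.7 = 99.3 kPa.
Pore pressure: u = 9.81×(5.4 − 0.45) = 48.56 kPa.
Initial effective stress: σ'_0 = σ_v − u = 99.3 − 48.56 = 50.74 kPa.
Stress increase at mid-clay by the 2:1 spreading method:
Δσ = qBL/((B+z)(L+z)) = 224×2.5×4.2/((2.5+5.4)(4.2+5.4)) = 31.013 kPa
Final effective stress: σ'_f = 50.74 + 31.013 = 81.753 kPa.
σ'_f = 81.753 > σ'_p = 64.4 kPa, so the stress path crosses the preconsolidation pressure — recompression up to σ'_p, then virgin compression beyond:
S_c = H/(1+e₀)·[C_r·log₁₀(σ'_p/σ'_0) + C_c·log₁₀(σ'_f/σ'_p)]
    = 3.4/1.98 × [0.028×log₁₀(64.4/50.74) + 0.38×log₁₀(81.753/64.4)]
    = 1.7172 × [0.002899 + 0.039375] = 0.07259 m

S_c ≈ 72.6 mm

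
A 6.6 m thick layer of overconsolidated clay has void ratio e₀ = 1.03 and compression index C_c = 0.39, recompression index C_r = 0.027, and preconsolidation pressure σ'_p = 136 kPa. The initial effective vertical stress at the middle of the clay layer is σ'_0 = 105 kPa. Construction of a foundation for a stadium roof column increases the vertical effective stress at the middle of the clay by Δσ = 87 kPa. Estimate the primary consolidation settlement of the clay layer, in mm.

S_c ≈ 200 mm

Final effective stress: σ'_f = 105 + 87 = 192 kPa.
σ'_f = 192 > σ'_p = 136 kPa, so the stress path crosses the preconsolidation pressure — recompression up to σ'_p, then virgin compression beyond:
S_c = H/(1+e₀)·[C_r·log₁₀(σ'_p/σ'_0) + C_c·log₁₀(σ'_f/σ'_p)]
    = 6.6/2.03 × [0.027×log₁₀(136/105) + 0.39×log₁₀(192/136)]
    = 3.2512 × [0.0030334 + 0.058407] = 0.1998 m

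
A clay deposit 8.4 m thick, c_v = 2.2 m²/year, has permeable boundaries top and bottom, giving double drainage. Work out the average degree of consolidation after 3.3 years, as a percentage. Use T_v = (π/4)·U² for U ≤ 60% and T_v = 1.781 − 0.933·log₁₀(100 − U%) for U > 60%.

Drainage path length: H_d = H/2 = 4.2 m (double drainage).
T_v = c_v·t/H_d² = 2.2×3.3/4.2² = 0.41156.
T_v = 0.41156 corresponds to the U > 60% branch:
U = 1 − 10^((1.781 − T_v)/0.933)/100 = 0.7064

U ≈ 70.6 %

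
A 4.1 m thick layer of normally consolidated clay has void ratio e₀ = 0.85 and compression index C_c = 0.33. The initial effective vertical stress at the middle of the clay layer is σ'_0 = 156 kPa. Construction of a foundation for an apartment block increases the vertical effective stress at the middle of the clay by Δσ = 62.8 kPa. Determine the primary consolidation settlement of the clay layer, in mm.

S_c ≈ 107 mm

Final effective stress: σ'_f = σ'_0 + Δσ = 156 + 62.8 = 218.8 kPa.
Normally consolidated clay, so the full stress increment lies on the virgin compression line:
S_c = C_c·H/(1+e₀)·log₁₀(σ'_f/σ'_0) = 0.33×4.1/(1+0.85)×log₁₀(218.8/156)
    = 0.73135 × 0.14692 = 0.1074 m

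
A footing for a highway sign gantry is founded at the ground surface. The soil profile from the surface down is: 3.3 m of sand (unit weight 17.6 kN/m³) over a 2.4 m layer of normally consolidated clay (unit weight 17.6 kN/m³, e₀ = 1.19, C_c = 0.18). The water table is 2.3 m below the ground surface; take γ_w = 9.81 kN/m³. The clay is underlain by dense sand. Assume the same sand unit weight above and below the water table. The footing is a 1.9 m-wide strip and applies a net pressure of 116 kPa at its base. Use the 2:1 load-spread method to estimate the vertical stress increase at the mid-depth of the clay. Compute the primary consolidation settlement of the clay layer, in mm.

Mid-depth of clay below the ground surface: z = 3.3 + 2.4/2 = 4.5 m.
Total vertical stress at mid-clay: σ_v = 17.6×3.3 + 17.6×1.2 = 79.2 kPa.
Pore pressure: u = 9.81×(4.5 − 2.3) = 21.582 kPa.
Initial effective stress: σ'_0 = σ_v − u = 79.2 − 21.582 = 57.618 kPa.
Stress increase at mid-clay by the 2:1 spreading method:
Δσ = qB/(B+z) = 116×1.9/(1.9+4.5) = 34.437 kPa
Final effective stress: σ'_f = σ'_0 + Δσ = 57.618 + 34.437 = 92.055 kPa.
Normally consolidated clay, so the full stress increment lies on the virgin compression line:
S_c = C_c·H/(1+e₀)·log₁₀(σ'_f/σ'_0) = 0.18×2.4/(1+1.19)×log₁₀(92.055/57.618)
    = 0.19726 × 0.20349 = 0.04014 m

S_c ≈ 40.1 mm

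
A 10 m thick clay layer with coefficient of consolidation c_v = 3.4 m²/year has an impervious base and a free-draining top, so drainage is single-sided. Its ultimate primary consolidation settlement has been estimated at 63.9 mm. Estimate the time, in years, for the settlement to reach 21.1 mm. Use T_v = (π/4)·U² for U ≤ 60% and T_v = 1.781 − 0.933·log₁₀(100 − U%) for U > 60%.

Drainage path length: H_d = H = 10 m (single drainage).
U = S(t)/S_ult = 21.1/63.9 = 0.3302.
U ≤ 60%: T_v = (π/4)·U² = (π/4)×0.3302² = 0.085635.
t = T_v·H_d²/c_v = 0.085635×10²/3.4 = 2.519 years.

t ≈ 2.52 years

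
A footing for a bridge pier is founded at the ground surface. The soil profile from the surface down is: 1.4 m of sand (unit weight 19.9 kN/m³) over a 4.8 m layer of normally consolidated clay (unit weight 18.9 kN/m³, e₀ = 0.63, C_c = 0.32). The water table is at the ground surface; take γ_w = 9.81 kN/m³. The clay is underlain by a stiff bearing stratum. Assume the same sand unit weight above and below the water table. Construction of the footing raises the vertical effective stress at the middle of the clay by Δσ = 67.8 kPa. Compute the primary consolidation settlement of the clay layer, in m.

Mid-depth of clay below the ground surface: z = 1.4 + 4.8/2 = 3.8 m.
Total vertical stress at mid-clay: σ_v = 19.9×1.4 + 18.9×2.4 = 73.22 kPa.
Pore pressure: u = 9.81×(3.8 − 0) = 37.278 kPa.
Initial effective stress: σ'_0 = σ_v − u = 73.22 − 37.278 = 35.942 kPa.
Final effective stress: σ'_f = σ'_0 + Δσ = 35.942 + 67.8 = 103.74 kPa.
Normally consolidated clay, so the full stress increment lies on the virgin compression line:
S_c = C_c·H/(1+e₀)·log₁₀(σ'_f/σ'_0) = 0.32×4.8/(1+0.63)×log₁₀(103.74/35.942)
    = 0.94233 × 0.46034 = 0.4338 m

S_c ≈ 0.434 m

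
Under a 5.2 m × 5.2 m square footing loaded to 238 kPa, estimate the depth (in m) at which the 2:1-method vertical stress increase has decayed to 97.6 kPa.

z ≈ 2.92 m

2:1 spreading — at depth z the loaded area has grown by z in each plan dimension:
qB²/(B+z)² = Δσ_z ⇒ z = B(√(q/Δσ_z) − 1) = 5.2×(√(238/97.6) − 1) = 2.92 m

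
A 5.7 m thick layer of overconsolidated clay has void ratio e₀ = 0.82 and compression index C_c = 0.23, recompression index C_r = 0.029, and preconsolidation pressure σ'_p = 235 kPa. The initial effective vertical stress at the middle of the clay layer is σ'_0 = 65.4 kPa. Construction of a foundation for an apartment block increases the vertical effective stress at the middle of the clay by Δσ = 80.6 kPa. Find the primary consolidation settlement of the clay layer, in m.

S_c ≈ 0.0317 m

Final effective stress: σ'_f = 65.4 + 80.6 = 146 kPa.
σ'_f = 146 ≤ σ'_p = 235 kPa, so the clay remains overconsolidated and only the recompression index applies:
S_c = C_r·H/(1+e₀)·log₁₀(σ'_f/σ'_0) = 0.029×5.7/1.82×log₁₀(146/65.4)
    = 0.090825 × 0.34878 = 0.03168 m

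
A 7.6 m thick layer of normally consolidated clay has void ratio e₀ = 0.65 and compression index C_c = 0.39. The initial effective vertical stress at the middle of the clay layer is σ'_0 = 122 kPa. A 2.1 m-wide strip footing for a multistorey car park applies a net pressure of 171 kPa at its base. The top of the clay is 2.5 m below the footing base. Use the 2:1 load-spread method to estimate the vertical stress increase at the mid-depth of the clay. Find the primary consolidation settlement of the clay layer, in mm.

Mid-depth of clay below the footing base: z = 2.5 + 7.6/2 = 6.3 m.
Stress increase at mid-clay by the 2:1 spreading method:
Δσ = qB/(B+z) = 171×2.1/(2.1+6.3) = 42.75 kPa
Final effective stress: σ'_f = σ'_0 + Δσ = 122 + 42.75 = 164.75 kPa.
Normally consolidated clay, so the full stress increment lies on the virgin compression line:
S_c = C_c·H/(1+e₀)·log₁₀(σ'_f/σ'_0) = 0.39×7.6/(1+0.65)×log₁₀(164.75/122)
    = 1.7964 × 0.13047 = 0.2344 m

S_c ≈ 234 mm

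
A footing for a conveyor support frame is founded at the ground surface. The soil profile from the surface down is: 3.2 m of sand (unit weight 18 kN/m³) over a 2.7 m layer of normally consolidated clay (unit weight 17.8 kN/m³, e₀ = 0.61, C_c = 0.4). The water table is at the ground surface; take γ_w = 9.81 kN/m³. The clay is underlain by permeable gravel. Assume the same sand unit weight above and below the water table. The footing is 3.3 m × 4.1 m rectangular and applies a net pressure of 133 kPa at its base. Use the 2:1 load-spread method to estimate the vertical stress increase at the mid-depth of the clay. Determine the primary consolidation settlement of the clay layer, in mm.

S_c ≈ 157 mm

Mid-depth of clay below the ground surface: z = 3.2 + 2.7/2 = 4.55 m.
Total vertical stress at mid-clay: σ_v = 18×3.2 + 17.8×1.35 = 81.63 kPa.
Pore pressure: u = 9.81×(4.55 − 0) = 44.636 kPa.
Initial effective stress: σ'_0 = σ_v − u = 81.63 − 44.636 = 36.994 kPa.
Stress increase at mid-clay by the 2:1 spreading method:
Δσ = qBL/((B+z)(L+z)) = 133×3.3×4.1/((3.3+4.55)(4.1+4.55)) = 26.501 kPa
Final effective stress: σ'_f = σ'_0 + Δσ = 36.994 + 26.501 = 63.495 kPa.
Normally consolidated clay, so the full stress increment lies on the virgin compression line:
S_c = C_c·H/(1+e₀)·log₁₀(σ'_f/σ'_0) = 0.4×2.7/(1+0.61)×log₁₀(63.495/36.994)
    = 0.67081 × 0.23461 = 0.1574 m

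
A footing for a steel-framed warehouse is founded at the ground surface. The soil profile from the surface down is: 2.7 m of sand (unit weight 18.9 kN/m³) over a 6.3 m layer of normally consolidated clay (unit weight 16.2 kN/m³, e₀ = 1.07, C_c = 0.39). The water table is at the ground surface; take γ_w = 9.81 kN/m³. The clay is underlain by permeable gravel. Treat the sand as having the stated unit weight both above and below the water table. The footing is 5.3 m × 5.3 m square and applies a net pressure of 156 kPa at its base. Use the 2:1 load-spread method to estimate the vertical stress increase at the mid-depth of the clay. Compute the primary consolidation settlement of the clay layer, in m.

Mid-depth of clay below the ground surface: z = 2.7 + 6.3/2 = 5.85 m.
Total vertical stress at mid-clay: σ_v = 18.9×2.7 + 16.2×3.15 = 102.06 kPa.
Pore pressure: u = 9.81×(5.85 − 0) = 57.389 kPa.
Initial effective stress: σ'_0 = σ_v − u = 102.06 − 57.389 = 44.671 kPa.
Stress increase at mid-clay by the 2:1 spreading method:
Δσ = qBL/((B+z)(L+z)) = 156×5.3×5.3/((5.3+5.85)(5.3+5.85)) = 35.247 kPa
Final effective stress: σ'_f = σ'_0 + Δσ = 44.671 + 35.247 = 79.918 kPa.
Normally consolidated clay, so the full stress increment lies on the virgin compression line:
S_c = C_c·H/(1+e₀)·log₁₀(σ'_f/σ'_0) = 0.39×6.3/(1+1.07)×log₁₀(79.918/44.671)
    = 1.187 × 0.25262 = 0.2999 m

S_c ≈ 0.3 m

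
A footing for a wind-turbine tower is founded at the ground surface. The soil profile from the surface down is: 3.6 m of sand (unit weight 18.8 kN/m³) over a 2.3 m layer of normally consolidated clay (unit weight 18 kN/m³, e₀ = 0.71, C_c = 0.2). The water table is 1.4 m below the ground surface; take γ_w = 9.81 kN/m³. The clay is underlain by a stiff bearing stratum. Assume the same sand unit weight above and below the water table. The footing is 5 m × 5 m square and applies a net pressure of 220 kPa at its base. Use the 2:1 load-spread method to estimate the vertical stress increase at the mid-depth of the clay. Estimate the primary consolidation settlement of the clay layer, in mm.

S_c ≈ 83.4 mm

Mid-depth of clay below the ground surface: z = 3.6 + 2.3/2 = 4.75 m.
Total vertical stress at mid-clay: σ_v = 18.8×3.6 + 18×1.15 = 88.38 kPa.
Pore pressure: u = 9.81×(4.75 − 1.4) = 32.864 kPa.
Initial effective stress: σ'_0 = σ_v − u = 88.38 − 32.864 = 55.516 kPa.
Stress increase at mid-clay by the 2:1 spreading method:
Δσ = qBL/((B+z)(L+z)) = 220×5×5/((5+4.75)(5+4.75)) = 57.857 kPa
Final effective stress: σ'_f = σ'_0 + Δσ = 55.516 + 57.857 = 113.37 kPa.
Normally consolidated clay, so the full stress increment lies on the virgin compression line:
S_c = C_c·H/(1+e₀)·log₁₀(σ'_f/σ'_0) = 0.2×2.3/(1+0.71)×log₁₀(113.37/55.516)
    = 0.26901 × 0.31008 = 0.08341 m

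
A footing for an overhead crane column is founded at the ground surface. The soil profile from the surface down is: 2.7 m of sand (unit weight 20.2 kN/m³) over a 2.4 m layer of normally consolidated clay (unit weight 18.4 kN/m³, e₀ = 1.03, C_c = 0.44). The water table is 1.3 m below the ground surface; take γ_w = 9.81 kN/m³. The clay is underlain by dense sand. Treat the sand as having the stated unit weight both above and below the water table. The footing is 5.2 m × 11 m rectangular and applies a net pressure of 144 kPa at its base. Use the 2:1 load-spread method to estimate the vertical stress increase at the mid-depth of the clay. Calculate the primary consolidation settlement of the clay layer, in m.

S_c ≈ 0.177 m

Mid-depth of clay below the ground surface: z = 2.7 + 2.4/2 = 3.9 m.
Total vertical stress at mid-clay: σ_v = 20.2×2.7 + 18.4×1.2 = 76.62 kPa.
Pore pressure: u = 9.81×(3.9 − 1.3) = 25.506 kPa.
Initial effective stress: σ'_0 = σ_v − u = 76.62 − 25.506 = 51.114 kPa.
Stress increase at mid-clay by the 2:1 spreading method:
Δσ = qBL/((B+z)(L+z)) = 144×5.2×11/((5.2+3.9)(11+3.9)) = 60.748 kPa
Final effective stress: σ'_f = σ'_0 + Δσ = 51.114 + 60.748 = 111.86 kPa.
Normally consolidated clay, so the full stress increment lies on the virgin compression line:
S_c = C_c·H/(1+e₀)·log₁₀(σ'_f/σ'_0) = 0.44×2.4/(1+1.03)×log₁₀(111.86/51.114)
    = 0.5202 × 0.34013 = 0.1769 m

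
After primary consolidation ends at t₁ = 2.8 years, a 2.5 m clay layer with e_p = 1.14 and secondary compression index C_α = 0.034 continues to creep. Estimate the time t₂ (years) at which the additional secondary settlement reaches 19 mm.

S_s = C_α·H/(1+e_p)·log₁₀(t₂/t₁) ⇒ log₁₀(t₂/t₁) = S_s·(1+e_p)/(C_α·H).
log₁₀(t₂/t₁) = 0.019 × (1+1.14) / (0.034×2.5) = 0.4784
t₂ = t₁ × 10^0.4784 = 2.8 × 3.009 = 8.424 years

t₂ ≈ 8.42 years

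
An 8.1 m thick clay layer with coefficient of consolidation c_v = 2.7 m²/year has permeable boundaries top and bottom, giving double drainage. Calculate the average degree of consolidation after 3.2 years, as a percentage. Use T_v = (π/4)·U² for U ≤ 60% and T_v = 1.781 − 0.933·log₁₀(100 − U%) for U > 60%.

U ≈ 77.9 %

Drainage path length: H_d = H/2 = 4.05 m (double drainage).
T_v = c_v·t/H_d² = 2.7×3.2/4.05² = 0.52675.
T_v = 0.52675 corresponds to the U > 60% branch:
U = 1 − 10^((1.781 − T_v)/0.933)/100 = 0.779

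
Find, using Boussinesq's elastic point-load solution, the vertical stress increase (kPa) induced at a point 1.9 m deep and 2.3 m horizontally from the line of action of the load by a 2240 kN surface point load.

Boussinesq vertical stress below a point load on an elastic half-space:
Δσ_z = 3P/(2πz²) · [1 + (r/z)²]^(−5/2)
r/z = 2.3/1.9 = 1.2105; [1+(r/z)²]^(−5/2) = 0.10478.
Δσ_z = 3×2240/(2π×1.9²) × 0.10478 = 296.27 × 0.10478 = 31.04 kPa

Δσ_z ≈ 31 kPa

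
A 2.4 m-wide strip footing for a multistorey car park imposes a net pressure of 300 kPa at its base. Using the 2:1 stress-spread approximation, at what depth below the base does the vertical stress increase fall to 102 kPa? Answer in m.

z ≈ 4.66 m

2:1 spreading — at depth z the loaded area has grown by z in each plan dimension:
qB/(B+z) = Δσ_z ⇒ z = qB/Δσ_z − B = 300×2.4/102 − 2.4 = 4.659 m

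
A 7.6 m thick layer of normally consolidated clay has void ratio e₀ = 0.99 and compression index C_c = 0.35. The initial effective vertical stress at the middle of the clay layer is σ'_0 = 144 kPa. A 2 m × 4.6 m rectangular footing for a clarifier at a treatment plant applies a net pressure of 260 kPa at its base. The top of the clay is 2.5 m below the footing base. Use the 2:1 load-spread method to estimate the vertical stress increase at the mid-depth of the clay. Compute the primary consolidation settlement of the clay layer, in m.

S_c ≈ 0.0979 m

Mid-depth of clay below the footing base: z = 2.5 + 7.6/2 = 6.3 m.
Stress increase at mid-clay by the 2:1 spreading method:
Δσ = qBL/((B+z)(L+z)) = 260×2×4.6/((2+6.3)(4.6+6.3)) = 26.44 kPa
Final effective stress: σ'_f = σ'_0 + Δσ = 144 + 26.44 = 170.44 kPa.
Normally consolidated clay, so the full stress increment lies on the virgin compression line:
S_c = C_c·H/(1+e₀)·log₁₀(σ'_f/σ'_0) = 0.35×7.6/(1+0.99)×log₁₀(170.44/144)
    = 1.3367 × 0.073209 = 0.09786 m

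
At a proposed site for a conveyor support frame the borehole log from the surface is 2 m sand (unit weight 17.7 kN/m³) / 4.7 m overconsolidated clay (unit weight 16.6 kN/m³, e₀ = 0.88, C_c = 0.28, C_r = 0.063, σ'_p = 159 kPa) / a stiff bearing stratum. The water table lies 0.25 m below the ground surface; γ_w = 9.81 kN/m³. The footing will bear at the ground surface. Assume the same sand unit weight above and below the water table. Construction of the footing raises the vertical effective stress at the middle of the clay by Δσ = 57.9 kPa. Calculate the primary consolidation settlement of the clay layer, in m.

S_c ≈ 0.0678 m

Mid-depth of clay below the ground surface: z = 2 + 4.7/2 = 4.35 m.
Total vertical stress at mid-clay: σ_v = 17.7×2 + 16.6×2.35 = 74.41 kPa.
Pore pressure: u = 9.81×(4.35 − 0.25) = 40.221 kPa.
Initial effective stress: σ'_0 = σ_v − u = 74.41 − 40.221 = 34.189 kPa.
Final effective stress: σ'_f = 34.189 + 57.9 = 92.089 kPa.
σ'_f = 92.089 ≤ σ'_p = 159 kPa, so the clay remains overconsolidated and only the recompression index applies:
S_c = C_r·H/(1+e₀)·log₁₀(σ'_f/σ'_0) = 0.063×4.7/1.88×log₁₀(92.089/34.189)
    = 0.1575 × 0.43032 = 0.06778 m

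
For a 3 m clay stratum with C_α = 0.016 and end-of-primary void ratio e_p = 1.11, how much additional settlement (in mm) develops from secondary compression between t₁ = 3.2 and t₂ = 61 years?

S_s ≈ 29.1 mm

Secondary compression: S_s = C_α·H/(1+e_p)·log₁₀(t₂/t₁)
S_s = 0.016×3/(1+1.11)×log₁₀(61/3.2)
    = 0.02275 × 1.28 = 0.02912 m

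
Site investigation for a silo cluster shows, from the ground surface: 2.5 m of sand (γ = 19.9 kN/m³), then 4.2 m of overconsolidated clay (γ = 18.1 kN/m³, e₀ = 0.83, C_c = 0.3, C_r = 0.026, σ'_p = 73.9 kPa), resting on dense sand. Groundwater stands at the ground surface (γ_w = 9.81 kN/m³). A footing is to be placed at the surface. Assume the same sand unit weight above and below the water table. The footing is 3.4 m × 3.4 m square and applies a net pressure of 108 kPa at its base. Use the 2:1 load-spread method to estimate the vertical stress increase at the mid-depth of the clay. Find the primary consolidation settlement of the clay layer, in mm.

Mid-depth of clay below the ground surface: z = 2.5 + 4.2/2 = 4.6 m.
Total vertical stress at mid-clay: σ_v = 19.9×2.5 + 18.1×2.1 = 87.76 kPa.
Pore pressure: u = 9.81×(4.6 − 0) = 45.126 kPa.
Initial effective stress: σ'_0 = σ_v − u = 87.76 − 45.126 = 42.634 kPa.
Stress increase at mid-clay by the 2:1 spreading method:
Δσ = qBL/((B+z)(L+z)) = 108×3.4×3.4/((3.4+4.6)(3.4+4.6)) = 19.508 kPa
Final effective stress: σ'_f = 42.634 + 19.508 = 62.142 kPa.
σ'_f = 62.142 ≤ σ'_p = 73.9 kPa, so the clay remains overconsolidated and only the recompression index applies:
S_c = C_r·H/(1+e₀)·log₁₀(σ'_f/σ'_0) = 0.026×4.2/1.83×log₁₀(62.142/42.634)
    = 0.059673 × 0.16363 = 0.009764 m

S_c ≈ 9.76 mm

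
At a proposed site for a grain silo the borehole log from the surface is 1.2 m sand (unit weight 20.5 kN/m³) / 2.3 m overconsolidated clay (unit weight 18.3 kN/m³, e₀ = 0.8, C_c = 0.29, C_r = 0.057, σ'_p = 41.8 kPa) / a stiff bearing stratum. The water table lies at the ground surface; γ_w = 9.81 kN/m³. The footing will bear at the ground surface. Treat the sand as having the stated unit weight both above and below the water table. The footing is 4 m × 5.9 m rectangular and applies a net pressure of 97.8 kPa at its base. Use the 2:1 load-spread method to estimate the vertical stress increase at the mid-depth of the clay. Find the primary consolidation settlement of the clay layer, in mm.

Mid-depth of clay below the ground surface: z = 1.2 + 2.3/2 = 2.35 m.
Total vertical stress at mid-clay: σ_v = 20.5×1.2 + 18.3×1.15 = 45.645 kPa.
Pore pressure: u = 9.81×(2.35 − 0) = 23.054 kPa.
Initial effective stress: σ'_0 = σ_v − u = 45.645 − 23.054 = 22.591 kPa.
Stress increase at mid-clay by the 2:1 spreading method:
Δσ = qBL/((B+z)(L+z)) = 97.8×4×5.9/((4+2.35)(5.9+2.35)) = 44.058 kPa
Final effective stress: σ'_f = 22.591 + 44.058 = 66.649 kPa.
σ'_f = 66.649 > σ'_p = 41.8 kPa, so the stress path crosses the preconsolidation pressure — recompression up to σ'_p, then virgin compression beyond:
S_c = H/(1+e₀)·[C_r·log₁₀(σ'_p/σ'_0) + C_c·log₁₀(σ'_f/σ'_p)]
    = 2.3/1.8 × [0.057×log₁₀(41.8/22.591) + 0.29×log₁₀(66.649/41.8)]
    = 1.2778 × [0.015233 + 0.058759] = 0.09455 m

S_c ≈ 94.5 mm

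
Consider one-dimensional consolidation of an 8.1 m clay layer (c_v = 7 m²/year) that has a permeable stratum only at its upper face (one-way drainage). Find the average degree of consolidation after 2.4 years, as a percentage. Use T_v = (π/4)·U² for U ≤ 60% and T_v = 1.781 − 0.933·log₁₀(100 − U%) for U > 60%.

U ≈ 57.1 %

Drainage path length: H_d = H = 8.1 m (single drainage).
T_v = c_v·t/H_d² = 7×2.4/8.1² = 0.25606.
T_v = 0.25606 corresponds to the U ≤ 60% branch:
U = √(4T_v/π) = 0.571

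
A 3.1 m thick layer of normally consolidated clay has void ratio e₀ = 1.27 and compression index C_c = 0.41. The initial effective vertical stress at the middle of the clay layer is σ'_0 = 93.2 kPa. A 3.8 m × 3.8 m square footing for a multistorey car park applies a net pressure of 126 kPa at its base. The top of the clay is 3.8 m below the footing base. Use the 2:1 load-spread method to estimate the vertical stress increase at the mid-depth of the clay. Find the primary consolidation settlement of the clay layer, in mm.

S_c ≈ 51 mm

Mid-depth of clay below the footing base: z = 3.8 + 3.1/2 = 5.35 m.
Stress increase at mid-clay by the 2:1 spreading method:
Δσ = qBL/((B+z)(L+z)) = 126×3.8×3.8/((3.8+5.35)(3.8+5.35)) = 21.732 kPa
Final effective stress: σ'_f = σ'_0 + Δσ = 93.2 + 21.732 = 114.93 kPa.
Normally consolidated clay, so the full stress increment lies on the virgin compression line:
S_c = C_c·H/(1+e₀)·log₁₀(σ'_f/σ'_0) = 0.41×3.1/(1+1.27)×log₁₀(114.93/93.2)
    = 0.55991 × 0.091017 = 0.05096 m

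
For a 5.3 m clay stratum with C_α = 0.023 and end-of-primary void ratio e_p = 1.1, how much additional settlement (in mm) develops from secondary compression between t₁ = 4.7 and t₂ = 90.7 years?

S_s ≈ 74.6 mm

Secondary compression: S_s = C_α·H/(1+e_p)·log₁₀(t₂/t₁)
S_s = 0.023×5.3/(1+1.1)×log₁₀(90.7/4.7)
    = 0.05805 × 1.286 = 0.07462 m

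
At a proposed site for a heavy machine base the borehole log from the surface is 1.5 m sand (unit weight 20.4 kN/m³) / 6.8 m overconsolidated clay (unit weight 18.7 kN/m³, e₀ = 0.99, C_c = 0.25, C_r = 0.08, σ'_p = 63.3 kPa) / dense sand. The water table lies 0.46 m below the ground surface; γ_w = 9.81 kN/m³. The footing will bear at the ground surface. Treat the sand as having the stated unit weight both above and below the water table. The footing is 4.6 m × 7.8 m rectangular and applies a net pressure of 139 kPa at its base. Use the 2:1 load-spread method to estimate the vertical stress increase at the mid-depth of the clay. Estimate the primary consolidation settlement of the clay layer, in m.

Mid-depth of clay below the ground surface: z = 1.5 + 6.8/2 = 4.9 m.
Total vertical stress at mid-clay: σ_v = 20.4×1.5 + 18.7×3.4 = 94.18 kPa.
Pore pressure: u = 9.81×(4.9 − 0.46) = 43.556 kPa.
Initial effective stress: σ'_0 = σ_v − u = 94.18 − 43.556 = 50.624 kPa.
Stress increase at mid-clay by the 2:1 spreading method:
Δσ = qBL/((B+z)(L+z)) = 139×4.6×7.8/((4.6+4.9)(7.8+4.9)) = 41.337 kPa
Final effective stress: σ'_f = 50.624 + 41.337 = 91.961 kPa.
σ'_f = 91.961 > σ'_p = 63.3 kPa, so the stress path crosses the preconsolidation pressure — recompression up to σ'_p, then virgin compression beyond:
S_c = H/(1+e₀)·[C_r·log₁₀(σ'_p/σ'_0) + C_c·log₁₀(σ'_f/σ'_p)]
    = 6.8/1.99 × [0.08×log₁₀(63.3/50.624) + 0.25×log₁₀(91.961/63.3)]
    = 3.4171 × [0.0077638 + 0.04055] = 0.1651 m

S_c ≈ 0.165 m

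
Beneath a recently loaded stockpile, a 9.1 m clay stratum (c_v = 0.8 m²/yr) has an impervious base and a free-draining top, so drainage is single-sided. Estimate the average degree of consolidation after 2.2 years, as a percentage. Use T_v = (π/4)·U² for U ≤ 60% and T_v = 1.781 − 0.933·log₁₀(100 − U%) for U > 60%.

Drainage path length: H_d = H = 9.1 m (single drainage).
T_v = c_v·t/H_d² = 0.8×2.2/9.1² = 0.021253.
T_v = 0.021253 corresponds to the U ≤ 60% branch:
U = √(4T_v/π) = 0.1645

U ≈ 16.4 %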